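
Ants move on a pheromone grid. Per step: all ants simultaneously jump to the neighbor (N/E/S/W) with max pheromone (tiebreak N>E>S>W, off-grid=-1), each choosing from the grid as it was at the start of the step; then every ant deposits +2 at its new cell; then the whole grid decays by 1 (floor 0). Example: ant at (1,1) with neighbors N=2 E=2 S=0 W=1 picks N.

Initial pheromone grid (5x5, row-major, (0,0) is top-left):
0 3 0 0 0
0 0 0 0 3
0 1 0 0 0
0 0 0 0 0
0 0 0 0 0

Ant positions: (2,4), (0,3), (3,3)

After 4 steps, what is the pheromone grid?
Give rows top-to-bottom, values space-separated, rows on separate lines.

After step 1: ants at (1,4),(0,4),(2,3)
  0 2 0 0 1
  0 0 0 0 4
  0 0 0 1 0
  0 0 0 0 0
  0 0 0 0 0
After step 2: ants at (0,4),(1,4),(1,3)
  0 1 0 0 2
  0 0 0 1 5
  0 0 0 0 0
  0 0 0 0 0
  0 0 0 0 0
After step 3: ants at (1,4),(0,4),(1,4)
  0 0 0 0 3
  0 0 0 0 8
  0 0 0 0 0
  0 0 0 0 0
  0 0 0 0 0
After step 4: ants at (0,4),(1,4),(0,4)
  0 0 0 0 6
  0 0 0 0 9
  0 0 0 0 0
  0 0 0 0 0
  0 0 0 0 0

0 0 0 0 6
0 0 0 0 9
0 0 0 0 0
0 0 0 0 0
0 0 0 0 0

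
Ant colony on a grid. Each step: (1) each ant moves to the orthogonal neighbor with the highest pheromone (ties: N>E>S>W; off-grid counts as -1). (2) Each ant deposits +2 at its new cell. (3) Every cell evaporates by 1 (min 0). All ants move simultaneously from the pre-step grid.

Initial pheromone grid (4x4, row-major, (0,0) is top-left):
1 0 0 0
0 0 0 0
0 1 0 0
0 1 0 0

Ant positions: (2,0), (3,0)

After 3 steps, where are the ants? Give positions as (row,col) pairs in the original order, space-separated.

Step 1: ant0:(2,0)->E->(2,1) | ant1:(3,0)->E->(3,1)
  grid max=2 at (2,1)
Step 2: ant0:(2,1)->S->(3,1) | ant1:(3,1)->N->(2,1)
  grid max=3 at (2,1)
Step 3: ant0:(3,1)->N->(2,1) | ant1:(2,1)->S->(3,1)
  grid max=4 at (2,1)

(2,1) (3,1)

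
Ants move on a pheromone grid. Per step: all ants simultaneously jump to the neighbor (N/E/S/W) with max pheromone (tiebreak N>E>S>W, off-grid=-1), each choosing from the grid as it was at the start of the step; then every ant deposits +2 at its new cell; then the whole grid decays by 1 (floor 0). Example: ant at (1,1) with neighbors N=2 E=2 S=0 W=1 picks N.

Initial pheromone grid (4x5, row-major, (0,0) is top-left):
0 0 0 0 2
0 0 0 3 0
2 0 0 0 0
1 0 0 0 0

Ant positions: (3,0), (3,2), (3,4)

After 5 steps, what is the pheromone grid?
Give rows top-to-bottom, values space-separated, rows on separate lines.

After step 1: ants at (2,0),(2,2),(2,4)
  0 0 0 0 1
  0 0 0 2 0
  3 0 1 0 1
  0 0 0 0 0
After step 2: ants at (1,0),(1,2),(1,4)
  0 0 0 0 0
  1 0 1 1 1
  2 0 0 0 0
  0 0 0 0 0
After step 3: ants at (2,0),(1,3),(1,3)
  0 0 0 0 0
  0 0 0 4 0
  3 0 0 0 0
  0 0 0 0 0
After step 4: ants at (1,0),(0,3),(0,3)
  0 0 0 3 0
  1 0 0 3 0
  2 0 0 0 0
  0 0 0 0 0
After step 5: ants at (2,0),(1,3),(1,3)
  0 0 0 2 0
  0 0 0 6 0
  3 0 0 0 0
  0 0 0 0 0

0 0 0 2 0
0 0 0 6 0
3 0 0 0 0
0 0 0 0 0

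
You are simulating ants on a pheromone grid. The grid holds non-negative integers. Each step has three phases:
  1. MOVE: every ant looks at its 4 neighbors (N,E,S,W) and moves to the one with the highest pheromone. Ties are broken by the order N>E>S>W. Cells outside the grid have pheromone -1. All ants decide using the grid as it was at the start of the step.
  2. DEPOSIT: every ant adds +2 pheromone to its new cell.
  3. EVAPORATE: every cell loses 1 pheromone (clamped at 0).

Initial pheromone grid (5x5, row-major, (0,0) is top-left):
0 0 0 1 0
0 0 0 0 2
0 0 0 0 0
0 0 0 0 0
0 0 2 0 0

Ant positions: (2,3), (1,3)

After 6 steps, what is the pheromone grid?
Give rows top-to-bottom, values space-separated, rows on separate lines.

After step 1: ants at (1,3),(1,4)
  0 0 0 0 0
  0 0 0 1 3
  0 0 0 0 0
  0 0 0 0 0
  0 0 1 0 0
After step 2: ants at (1,4),(1,3)
  0 0 0 0 0
  0 0 0 2 4
  0 0 0 0 0
  0 0 0 0 0
  0 0 0 0 0
After step 3: ants at (1,3),(1,4)
  0 0 0 0 0
  0 0 0 3 5
  0 0 0 0 0
  0 0 0 0 0
  0 0 0 0 0
After step 4: ants at (1,4),(1,3)
  0 0 0 0 0
  0 0 0 4 6
  0 0 0 0 0
  0 0 0 0 0
  0 0 0 0 0
After step 5: ants at (1,3),(1,4)
  0 0 0 0 0
  0 0 0 5 7
  0 0 0 0 0
  0 0 0 0 0
  0 0 0 0 0
After step 6: ants at (1,4),(1,3)
  0 0 0 0 0
  0 0 0 6 8
  0 0 0 0 0
  0 0 0 0 0
  0 0 0 0 0

0 0 0 0 0
0 0 0 6 8
0 0 0 0 0
0 0 0 0 0
0 0 0 0 0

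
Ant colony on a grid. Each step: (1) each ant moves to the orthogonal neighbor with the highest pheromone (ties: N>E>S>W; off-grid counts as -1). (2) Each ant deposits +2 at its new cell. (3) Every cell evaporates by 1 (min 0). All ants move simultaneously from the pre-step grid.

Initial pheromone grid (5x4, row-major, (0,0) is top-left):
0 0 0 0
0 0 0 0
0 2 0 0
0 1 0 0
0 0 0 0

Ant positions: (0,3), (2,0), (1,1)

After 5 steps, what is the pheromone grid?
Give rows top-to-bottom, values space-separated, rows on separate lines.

After step 1: ants at (1,3),(2,1),(2,1)
  0 0 0 0
  0 0 0 1
  0 5 0 0
  0 0 0 0
  0 0 0 0
After step 2: ants at (0,3),(1,1),(1,1)
  0 0 0 1
  0 3 0 0
  0 4 0 0
  0 0 0 0
  0 0 0 0
After step 3: ants at (1,3),(2,1),(2,1)
  0 0 0 0
  0 2 0 1
  0 7 0 0
  0 0 0 0
  0 0 0 0
After step 4: ants at (0,3),(1,1),(1,1)
  0 0 0 1
  0 5 0 0
  0 6 0 0
  0 0 0 0
  0 0 0 0
After step 5: ants at (1,3),(2,1),(2,1)
  0 0 0 0
  0 4 0 1
  0 9 0 0
  0 0 0 0
  0 0 0 0

0 0 0 0
0 4 0 1
0 9 0 0
0 0 0 0
0 0 0 0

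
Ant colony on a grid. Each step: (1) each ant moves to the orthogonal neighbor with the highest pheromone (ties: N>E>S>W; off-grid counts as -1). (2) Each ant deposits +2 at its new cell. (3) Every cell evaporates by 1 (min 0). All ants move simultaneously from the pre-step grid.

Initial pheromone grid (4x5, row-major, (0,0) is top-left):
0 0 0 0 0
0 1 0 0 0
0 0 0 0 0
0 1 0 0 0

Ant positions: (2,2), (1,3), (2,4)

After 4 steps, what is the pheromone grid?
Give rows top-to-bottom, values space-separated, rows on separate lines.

After step 1: ants at (1,2),(0,3),(1,4)
  0 0 0 1 0
  0 0 1 0 1
  0 0 0 0 0
  0 0 0 0 0
After step 2: ants at (0,2),(0,4),(0,4)
  0 0 1 0 3
  0 0 0 0 0
  0 0 0 0 0
  0 0 0 0 0
After step 3: ants at (0,3),(1,4),(1,4)
  0 0 0 1 2
  0 0 0 0 3
  0 0 0 0 0
  0 0 0 0 0
After step 4: ants at (0,4),(0,4),(0,4)
  0 0 0 0 7
  0 0 0 0 2
  0 0 0 0 0
  0 0 0 0 0

0 0 0 0 7
0 0 0 0 2
0 0 0 0 0
0 0 0 0 0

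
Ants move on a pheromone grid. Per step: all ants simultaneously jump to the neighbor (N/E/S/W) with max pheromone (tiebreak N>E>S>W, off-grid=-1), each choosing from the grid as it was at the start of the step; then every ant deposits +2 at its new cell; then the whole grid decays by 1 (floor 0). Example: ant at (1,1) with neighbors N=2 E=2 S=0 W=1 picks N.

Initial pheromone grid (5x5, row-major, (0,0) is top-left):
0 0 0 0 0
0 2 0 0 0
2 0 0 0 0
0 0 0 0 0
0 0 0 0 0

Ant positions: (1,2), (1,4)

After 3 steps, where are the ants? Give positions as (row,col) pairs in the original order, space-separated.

Step 1: ant0:(1,2)->W->(1,1) | ant1:(1,4)->N->(0,4)
  grid max=3 at (1,1)
Step 2: ant0:(1,1)->N->(0,1) | ant1:(0,4)->S->(1,4)
  grid max=2 at (1,1)
Step 3: ant0:(0,1)->S->(1,1) | ant1:(1,4)->N->(0,4)
  grid max=3 at (1,1)

(1,1) (0,4)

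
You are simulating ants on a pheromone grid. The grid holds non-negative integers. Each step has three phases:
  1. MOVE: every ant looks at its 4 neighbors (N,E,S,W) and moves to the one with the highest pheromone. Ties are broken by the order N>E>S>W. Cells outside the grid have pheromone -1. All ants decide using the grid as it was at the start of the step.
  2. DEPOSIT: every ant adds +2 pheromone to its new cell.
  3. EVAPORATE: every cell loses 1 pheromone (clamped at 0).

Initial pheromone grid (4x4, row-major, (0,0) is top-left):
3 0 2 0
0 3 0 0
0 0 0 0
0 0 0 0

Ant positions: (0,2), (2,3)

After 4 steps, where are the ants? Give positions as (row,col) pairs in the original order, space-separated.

Step 1: ant0:(0,2)->E->(0,3) | ant1:(2,3)->N->(1,3)
  grid max=2 at (0,0)
Step 2: ant0:(0,3)->S->(1,3) | ant1:(1,3)->N->(0,3)
  grid max=2 at (0,3)
Step 3: ant0:(1,3)->N->(0,3) | ant1:(0,3)->S->(1,3)
  grid max=3 at (0,3)
Step 4: ant0:(0,3)->S->(1,3) | ant1:(1,3)->N->(0,3)
  grid max=4 at (0,3)

(1,3) (0,3)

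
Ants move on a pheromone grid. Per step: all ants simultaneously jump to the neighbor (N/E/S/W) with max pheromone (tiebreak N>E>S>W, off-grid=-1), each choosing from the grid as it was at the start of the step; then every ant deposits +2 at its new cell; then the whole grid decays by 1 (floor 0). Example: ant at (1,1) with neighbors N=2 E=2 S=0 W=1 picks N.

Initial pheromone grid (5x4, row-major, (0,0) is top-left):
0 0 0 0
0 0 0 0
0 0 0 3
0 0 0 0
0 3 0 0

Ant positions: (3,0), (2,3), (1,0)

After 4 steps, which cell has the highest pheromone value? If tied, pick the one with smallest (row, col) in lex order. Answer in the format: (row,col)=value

Answer: (2,3)=3

Derivation:
Step 1: ant0:(3,0)->N->(2,0) | ant1:(2,3)->N->(1,3) | ant2:(1,0)->N->(0,0)
  grid max=2 at (2,3)
Step 2: ant0:(2,0)->N->(1,0) | ant1:(1,3)->S->(2,3) | ant2:(0,0)->E->(0,1)
  grid max=3 at (2,3)
Step 3: ant0:(1,0)->N->(0,0) | ant1:(2,3)->N->(1,3) | ant2:(0,1)->E->(0,2)
  grid max=2 at (2,3)
Step 4: ant0:(0,0)->E->(0,1) | ant1:(1,3)->S->(2,3) | ant2:(0,2)->E->(0,3)
  grid max=3 at (2,3)
Final grid:
  0 1 0 1
  0 0 0 0
  0 0 0 3
  0 0 0 0
  0 0 0 0
Max pheromone 3 at (2,3)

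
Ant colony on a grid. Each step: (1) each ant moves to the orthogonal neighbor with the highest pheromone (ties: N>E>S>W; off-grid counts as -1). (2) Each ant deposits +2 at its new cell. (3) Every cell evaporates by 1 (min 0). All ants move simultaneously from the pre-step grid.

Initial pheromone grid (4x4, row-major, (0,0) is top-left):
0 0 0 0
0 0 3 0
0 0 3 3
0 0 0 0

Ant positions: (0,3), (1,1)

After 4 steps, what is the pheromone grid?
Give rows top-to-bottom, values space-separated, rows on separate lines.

After step 1: ants at (1,3),(1,2)
  0 0 0 0
  0 0 4 1
  0 0 2 2
  0 0 0 0
After step 2: ants at (1,2),(2,2)
  0 0 0 0
  0 0 5 0
  0 0 3 1
  0 0 0 0
After step 3: ants at (2,2),(1,2)
  0 0 0 0
  0 0 6 0
  0 0 4 0
  0 0 0 0
After step 4: ants at (1,2),(2,2)
  0 0 0 0
  0 0 7 0
  0 0 5 0
  0 0 0 0

0 0 0 0
0 0 7 0
0 0 5 0
0 0 0 0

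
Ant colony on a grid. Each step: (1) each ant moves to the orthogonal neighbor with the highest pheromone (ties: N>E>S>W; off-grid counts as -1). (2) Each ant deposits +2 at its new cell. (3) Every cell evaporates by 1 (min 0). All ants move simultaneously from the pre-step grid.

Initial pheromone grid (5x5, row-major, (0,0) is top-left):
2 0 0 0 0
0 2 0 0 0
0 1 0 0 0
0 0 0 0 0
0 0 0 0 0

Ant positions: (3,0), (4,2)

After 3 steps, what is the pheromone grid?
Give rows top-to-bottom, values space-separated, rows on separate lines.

After step 1: ants at (2,0),(3,2)
  1 0 0 0 0
  0 1 0 0 0
  1 0 0 0 0
  0 0 1 0 0
  0 0 0 0 0
After step 2: ants at (1,0),(2,2)
  0 0 0 0 0
  1 0 0 0 0
  0 0 1 0 0
  0 0 0 0 0
  0 0 0 0 0
After step 3: ants at (0,0),(1,2)
  1 0 0 0 0
  0 0 1 0 0
  0 0 0 0 0
  0 0 0 0 0
  0 0 0 0 0

1 0 0 0 0
0 0 1 0 0
0 0 0 0 0
0 0 0 0 0
0 0 0 0 0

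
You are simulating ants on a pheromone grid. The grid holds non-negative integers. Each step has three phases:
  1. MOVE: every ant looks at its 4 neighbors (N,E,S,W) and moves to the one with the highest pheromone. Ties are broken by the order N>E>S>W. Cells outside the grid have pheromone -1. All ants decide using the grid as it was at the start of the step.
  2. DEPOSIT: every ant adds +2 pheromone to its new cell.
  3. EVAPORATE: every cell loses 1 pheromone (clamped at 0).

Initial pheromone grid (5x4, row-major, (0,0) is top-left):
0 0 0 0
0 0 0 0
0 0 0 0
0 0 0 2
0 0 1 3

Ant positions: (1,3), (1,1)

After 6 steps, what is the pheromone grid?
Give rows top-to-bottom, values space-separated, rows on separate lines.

After step 1: ants at (0,3),(0,1)
  0 1 0 1
  0 0 0 0
  0 0 0 0
  0 0 0 1
  0 0 0 2
After step 2: ants at (1,3),(0,2)
  0 0 1 0
  0 0 0 1
  0 0 0 0
  0 0 0 0
  0 0 0 1
After step 3: ants at (0,3),(0,3)
  0 0 0 3
  0 0 0 0
  0 0 0 0
  0 0 0 0
  0 0 0 0
After step 4: ants at (1,3),(1,3)
  0 0 0 2
  0 0 0 3
  0 0 0 0
  0 0 0 0
  0 0 0 0
After step 5: ants at (0,3),(0,3)
  0 0 0 5
  0 0 0 2
  0 0 0 0
  0 0 0 0
  0 0 0 0
After step 6: ants at (1,3),(1,3)
  0 0 0 4
  0 0 0 5
  0 0 0 0
  0 0 0 0
  0 0 0 0

0 0 0 4
0 0 0 5
0 0 0 0
0 0 0 0
0 0 0 0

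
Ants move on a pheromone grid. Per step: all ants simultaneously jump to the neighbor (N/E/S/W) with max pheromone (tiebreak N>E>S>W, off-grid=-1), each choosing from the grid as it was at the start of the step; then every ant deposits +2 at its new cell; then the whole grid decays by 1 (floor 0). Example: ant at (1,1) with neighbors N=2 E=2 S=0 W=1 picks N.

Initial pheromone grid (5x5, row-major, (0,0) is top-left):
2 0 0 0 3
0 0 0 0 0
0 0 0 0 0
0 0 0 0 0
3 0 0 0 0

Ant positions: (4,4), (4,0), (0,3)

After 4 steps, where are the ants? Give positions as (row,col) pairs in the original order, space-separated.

Step 1: ant0:(4,4)->N->(3,4) | ant1:(4,0)->N->(3,0) | ant2:(0,3)->E->(0,4)
  grid max=4 at (0,4)
Step 2: ant0:(3,4)->N->(2,4) | ant1:(3,0)->S->(4,0) | ant2:(0,4)->S->(1,4)
  grid max=3 at (0,4)
Step 3: ant0:(2,4)->N->(1,4) | ant1:(4,0)->N->(3,0) | ant2:(1,4)->N->(0,4)
  grid max=4 at (0,4)
Step 4: ant0:(1,4)->N->(0,4) | ant1:(3,0)->S->(4,0) | ant2:(0,4)->S->(1,4)
  grid max=5 at (0,4)

(0,4) (4,0) (1,4)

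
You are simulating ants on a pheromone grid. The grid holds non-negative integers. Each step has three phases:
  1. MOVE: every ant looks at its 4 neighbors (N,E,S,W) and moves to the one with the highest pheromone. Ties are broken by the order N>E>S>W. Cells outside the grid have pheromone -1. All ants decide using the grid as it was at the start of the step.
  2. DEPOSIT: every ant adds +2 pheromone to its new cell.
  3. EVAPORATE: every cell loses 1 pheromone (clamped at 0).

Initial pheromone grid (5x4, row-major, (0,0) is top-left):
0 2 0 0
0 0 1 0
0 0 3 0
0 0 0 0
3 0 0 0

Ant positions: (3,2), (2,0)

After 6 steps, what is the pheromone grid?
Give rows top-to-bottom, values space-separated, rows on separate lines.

After step 1: ants at (2,2),(1,0)
  0 1 0 0
  1 0 0 0
  0 0 4 0
  0 0 0 0
  2 0 0 0
After step 2: ants at (1,2),(0,0)
  1 0 0 0
  0 0 1 0
  0 0 3 0
  0 0 0 0
  1 0 0 0
After step 3: ants at (2,2),(0,1)
  0 1 0 0
  0 0 0 0
  0 0 4 0
  0 0 0 0
  0 0 0 0
After step 4: ants at (1,2),(0,2)
  0 0 1 0
  0 0 1 0
  0 0 3 0
  0 0 0 0
  0 0 0 0
After step 5: ants at (2,2),(1,2)
  0 0 0 0
  0 0 2 0
  0 0 4 0
  0 0 0 0
  0 0 0 0
After step 6: ants at (1,2),(2,2)
  0 0 0 0
  0 0 3 0
  0 0 5 0
  0 0 0 0
  0 0 0 0

0 0 0 0
0 0 3 0
0 0 5 0
0 0 0 0
0 0 0 0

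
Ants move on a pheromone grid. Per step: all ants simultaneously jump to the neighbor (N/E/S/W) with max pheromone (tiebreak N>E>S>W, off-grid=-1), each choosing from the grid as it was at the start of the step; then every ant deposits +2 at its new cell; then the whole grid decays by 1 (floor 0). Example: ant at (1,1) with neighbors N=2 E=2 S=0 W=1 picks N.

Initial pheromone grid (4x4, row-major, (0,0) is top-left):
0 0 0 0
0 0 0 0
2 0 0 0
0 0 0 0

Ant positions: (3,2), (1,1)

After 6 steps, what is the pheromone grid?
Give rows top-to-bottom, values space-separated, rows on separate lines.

After step 1: ants at (2,2),(0,1)
  0 1 0 0
  0 0 0 0
  1 0 1 0
  0 0 0 0
After step 2: ants at (1,2),(0,2)
  0 0 1 0
  0 0 1 0
  0 0 0 0
  0 0 0 0
After step 3: ants at (0,2),(1,2)
  0 0 2 0
  0 0 2 0
  0 0 0 0
  0 0 0 0
After step 4: ants at (1,2),(0,2)
  0 0 3 0
  0 0 3 0
  0 0 0 0
  0 0 0 0
After step 5: ants at (0,2),(1,2)
  0 0 4 0
  0 0 4 0
  0 0 0 0
  0 0 0 0
After step 6: ants at (1,2),(0,2)
  0 0 5 0
  0 0 5 0
  0 0 0 0
  0 0 0 0

0 0 5 0
0 0 5 0
0 0 0 0
0 0 0 0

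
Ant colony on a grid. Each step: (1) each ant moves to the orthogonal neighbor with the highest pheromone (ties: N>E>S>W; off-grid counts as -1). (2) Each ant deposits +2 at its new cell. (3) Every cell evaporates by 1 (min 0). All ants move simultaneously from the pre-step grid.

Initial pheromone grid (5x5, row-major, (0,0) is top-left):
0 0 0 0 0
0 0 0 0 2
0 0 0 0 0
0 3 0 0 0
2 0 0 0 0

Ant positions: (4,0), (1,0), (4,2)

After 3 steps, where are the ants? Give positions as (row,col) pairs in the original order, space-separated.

Step 1: ant0:(4,0)->N->(3,0) | ant1:(1,0)->N->(0,0) | ant2:(4,2)->N->(3,2)
  grid max=2 at (3,1)
Step 2: ant0:(3,0)->E->(3,1) | ant1:(0,0)->E->(0,1) | ant2:(3,2)->W->(3,1)
  grid max=5 at (3,1)
Step 3: ant0:(3,1)->N->(2,1) | ant1:(0,1)->E->(0,2) | ant2:(3,1)->N->(2,1)
  grid max=4 at (3,1)

(2,1) (0,2) (2,1)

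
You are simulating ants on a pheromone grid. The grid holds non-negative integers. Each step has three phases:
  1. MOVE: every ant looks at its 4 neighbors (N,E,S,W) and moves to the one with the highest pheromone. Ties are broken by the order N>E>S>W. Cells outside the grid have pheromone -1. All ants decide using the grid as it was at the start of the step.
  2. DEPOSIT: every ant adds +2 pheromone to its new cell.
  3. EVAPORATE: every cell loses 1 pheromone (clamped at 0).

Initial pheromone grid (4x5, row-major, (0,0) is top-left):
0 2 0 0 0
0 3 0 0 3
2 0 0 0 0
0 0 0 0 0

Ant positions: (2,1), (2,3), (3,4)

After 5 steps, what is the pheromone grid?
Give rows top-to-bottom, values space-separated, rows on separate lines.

After step 1: ants at (1,1),(1,3),(2,4)
  0 1 0 0 0
  0 4 0 1 2
  1 0 0 0 1
  0 0 0 0 0
After step 2: ants at (0,1),(1,4),(1,4)
  0 2 0 0 0
  0 3 0 0 5
  0 0 0 0 0
  0 0 0 0 0
After step 3: ants at (1,1),(0,4),(0,4)
  0 1 0 0 3
  0 4 0 0 4
  0 0 0 0 0
  0 0 0 0 0
After step 4: ants at (0,1),(1,4),(1,4)
  0 2 0 0 2
  0 3 0 0 7
  0 0 0 0 0
  0 0 0 0 0
After step 5: ants at (1,1),(0,4),(0,4)
  0 1 0 0 5
  0 4 0 0 6
  0 0 0 0 0
  0 0 0 0 0

0 1 0 0 5
0 4 0 0 6
0 0 0 0 0
0 0 0 0 0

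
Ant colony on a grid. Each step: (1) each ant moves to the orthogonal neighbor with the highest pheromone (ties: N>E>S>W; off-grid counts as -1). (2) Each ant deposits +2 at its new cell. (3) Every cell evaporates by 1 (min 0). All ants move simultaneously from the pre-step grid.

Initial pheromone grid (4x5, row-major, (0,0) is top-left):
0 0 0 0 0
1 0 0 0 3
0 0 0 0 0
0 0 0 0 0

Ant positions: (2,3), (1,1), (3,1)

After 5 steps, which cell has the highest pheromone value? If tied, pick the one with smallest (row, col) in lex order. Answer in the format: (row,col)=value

Answer: (1,0)=6

Derivation:
Step 1: ant0:(2,3)->N->(1,3) | ant1:(1,1)->W->(1,0) | ant2:(3,1)->N->(2,1)
  grid max=2 at (1,0)
Step 2: ant0:(1,3)->E->(1,4) | ant1:(1,0)->N->(0,0) | ant2:(2,1)->N->(1,1)
  grid max=3 at (1,4)
Step 3: ant0:(1,4)->N->(0,4) | ant1:(0,0)->S->(1,0) | ant2:(1,1)->W->(1,0)
  grid max=4 at (1,0)
Step 4: ant0:(0,4)->S->(1,4) | ant1:(1,0)->N->(0,0) | ant2:(1,0)->N->(0,0)
  grid max=3 at (0,0)
Step 5: ant0:(1,4)->N->(0,4) | ant1:(0,0)->S->(1,0) | ant2:(0,0)->S->(1,0)
  grid max=6 at (1,0)
Final grid:
  2 0 0 0 1
  6 0 0 0 2
  0 0 0 0 0
  0 0 0 0 0
Max pheromone 6 at (1,0)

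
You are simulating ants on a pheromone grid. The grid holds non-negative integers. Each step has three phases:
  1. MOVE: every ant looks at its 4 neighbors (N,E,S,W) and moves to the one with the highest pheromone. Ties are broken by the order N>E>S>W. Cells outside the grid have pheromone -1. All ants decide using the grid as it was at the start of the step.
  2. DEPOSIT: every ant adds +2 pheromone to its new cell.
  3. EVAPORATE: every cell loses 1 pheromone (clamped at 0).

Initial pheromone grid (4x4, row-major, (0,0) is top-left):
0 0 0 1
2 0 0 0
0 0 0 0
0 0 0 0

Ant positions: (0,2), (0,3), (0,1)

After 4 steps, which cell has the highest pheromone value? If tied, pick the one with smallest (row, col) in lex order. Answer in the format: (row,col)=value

Step 1: ant0:(0,2)->E->(0,3) | ant1:(0,3)->S->(1,3) | ant2:(0,1)->E->(0,2)
  grid max=2 at (0,3)
Step 2: ant0:(0,3)->S->(1,3) | ant1:(1,3)->N->(0,3) | ant2:(0,2)->E->(0,3)
  grid max=5 at (0,3)
Step 3: ant0:(1,3)->N->(0,3) | ant1:(0,3)->S->(1,3) | ant2:(0,3)->S->(1,3)
  grid max=6 at (0,3)
Step 4: ant0:(0,3)->S->(1,3) | ant1:(1,3)->N->(0,3) | ant2:(1,3)->N->(0,3)
  grid max=9 at (0,3)
Final grid:
  0 0 0 9
  0 0 0 6
  0 0 0 0
  0 0 0 0
Max pheromone 9 at (0,3)

Answer: (0,3)=9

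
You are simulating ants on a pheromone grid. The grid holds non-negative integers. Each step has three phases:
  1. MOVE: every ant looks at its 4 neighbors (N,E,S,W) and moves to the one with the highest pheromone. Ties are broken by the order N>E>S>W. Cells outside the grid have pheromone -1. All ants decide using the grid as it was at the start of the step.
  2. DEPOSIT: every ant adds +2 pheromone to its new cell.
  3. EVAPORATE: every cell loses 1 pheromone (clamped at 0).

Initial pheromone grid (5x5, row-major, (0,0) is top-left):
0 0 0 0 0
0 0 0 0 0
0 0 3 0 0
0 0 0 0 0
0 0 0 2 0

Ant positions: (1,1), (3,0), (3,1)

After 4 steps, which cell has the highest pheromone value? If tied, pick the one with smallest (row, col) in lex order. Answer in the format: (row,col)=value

Step 1: ant0:(1,1)->N->(0,1) | ant1:(3,0)->N->(2,0) | ant2:(3,1)->N->(2,1)
  grid max=2 at (2,2)
Step 2: ant0:(0,1)->E->(0,2) | ant1:(2,0)->E->(2,1) | ant2:(2,1)->E->(2,2)
  grid max=3 at (2,2)
Step 3: ant0:(0,2)->E->(0,3) | ant1:(2,1)->E->(2,2) | ant2:(2,2)->W->(2,1)
  grid max=4 at (2,2)
Step 4: ant0:(0,3)->E->(0,4) | ant1:(2,2)->W->(2,1) | ant2:(2,1)->E->(2,2)
  grid max=5 at (2,2)
Final grid:
  0 0 0 0 1
  0 0 0 0 0
  0 4 5 0 0
  0 0 0 0 0
  0 0 0 0 0
Max pheromone 5 at (2,2)

Answer: (2,2)=5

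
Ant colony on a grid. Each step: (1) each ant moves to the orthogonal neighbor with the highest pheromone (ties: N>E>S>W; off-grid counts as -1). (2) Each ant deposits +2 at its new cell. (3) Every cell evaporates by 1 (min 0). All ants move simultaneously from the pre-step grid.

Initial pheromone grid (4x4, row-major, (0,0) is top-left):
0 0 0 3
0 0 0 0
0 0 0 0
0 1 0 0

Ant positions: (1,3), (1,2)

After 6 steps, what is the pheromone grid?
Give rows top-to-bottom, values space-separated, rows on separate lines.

After step 1: ants at (0,3),(0,2)
  0 0 1 4
  0 0 0 0
  0 0 0 0
  0 0 0 0
After step 2: ants at (0,2),(0,3)
  0 0 2 5
  0 0 0 0
  0 0 0 0
  0 0 0 0
After step 3: ants at (0,3),(0,2)
  0 0 3 6
  0 0 0 0
  0 0 0 0
  0 0 0 0
After step 4: ants at (0,2),(0,3)
  0 0 4 7
  0 0 0 0
  0 0 0 0
  0 0 0 0
After step 5: ants at (0,3),(0,2)
  0 0 5 8
  0 0 0 0
  0 0 0 0
  0 0 0 0
After step 6: ants at (0,2),(0,3)
  0 0 6 9
  0 0 0 0
  0 0 0 0
  0 0 0 0

0 0 6 9
0 0 0 0
0 0 0 0
0 0 0 0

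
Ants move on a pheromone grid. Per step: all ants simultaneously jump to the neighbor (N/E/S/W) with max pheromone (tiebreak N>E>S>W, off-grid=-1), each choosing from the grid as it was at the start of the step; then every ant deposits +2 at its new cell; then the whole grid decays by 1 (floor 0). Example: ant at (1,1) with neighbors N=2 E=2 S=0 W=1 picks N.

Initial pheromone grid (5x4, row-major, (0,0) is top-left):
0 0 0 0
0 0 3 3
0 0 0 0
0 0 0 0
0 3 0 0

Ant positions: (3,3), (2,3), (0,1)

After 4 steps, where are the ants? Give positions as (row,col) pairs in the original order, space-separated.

Step 1: ant0:(3,3)->N->(2,3) | ant1:(2,3)->N->(1,3) | ant2:(0,1)->E->(0,2)
  grid max=4 at (1,3)
Step 2: ant0:(2,3)->N->(1,3) | ant1:(1,3)->W->(1,2) | ant2:(0,2)->S->(1,2)
  grid max=5 at (1,2)
Step 3: ant0:(1,3)->W->(1,2) | ant1:(1,2)->E->(1,3) | ant2:(1,2)->E->(1,3)
  grid max=8 at (1,3)
Step 4: ant0:(1,2)->E->(1,3) | ant1:(1,3)->W->(1,2) | ant2:(1,3)->W->(1,2)
  grid max=9 at (1,2)

(1,3) (1,2) (1,2)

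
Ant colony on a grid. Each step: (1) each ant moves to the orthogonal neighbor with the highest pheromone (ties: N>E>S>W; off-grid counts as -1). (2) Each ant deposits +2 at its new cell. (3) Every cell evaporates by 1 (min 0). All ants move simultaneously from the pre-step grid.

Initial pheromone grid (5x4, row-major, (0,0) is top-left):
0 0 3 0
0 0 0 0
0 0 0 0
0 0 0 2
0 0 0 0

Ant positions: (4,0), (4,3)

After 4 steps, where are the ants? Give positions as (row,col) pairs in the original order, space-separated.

Step 1: ant0:(4,0)->N->(3,0) | ant1:(4,3)->N->(3,3)
  grid max=3 at (3,3)
Step 2: ant0:(3,0)->N->(2,0) | ant1:(3,3)->N->(2,3)
  grid max=2 at (3,3)
Step 3: ant0:(2,0)->N->(1,0) | ant1:(2,3)->S->(3,3)
  grid max=3 at (3,3)
Step 4: ant0:(1,0)->N->(0,0) | ant1:(3,3)->N->(2,3)
  grid max=2 at (3,3)

(0,0) (2,3)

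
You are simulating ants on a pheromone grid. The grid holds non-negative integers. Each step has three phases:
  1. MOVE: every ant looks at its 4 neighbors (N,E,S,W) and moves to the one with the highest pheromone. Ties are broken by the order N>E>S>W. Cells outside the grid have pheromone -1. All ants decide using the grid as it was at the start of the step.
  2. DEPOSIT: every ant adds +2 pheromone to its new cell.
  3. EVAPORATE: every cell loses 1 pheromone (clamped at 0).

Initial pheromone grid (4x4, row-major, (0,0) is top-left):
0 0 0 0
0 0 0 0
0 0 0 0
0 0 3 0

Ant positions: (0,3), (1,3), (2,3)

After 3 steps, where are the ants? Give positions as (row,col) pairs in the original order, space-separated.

Step 1: ant0:(0,3)->S->(1,3) | ant1:(1,3)->N->(0,3) | ant2:(2,3)->N->(1,3)
  grid max=3 at (1,3)
Step 2: ant0:(1,3)->N->(0,3) | ant1:(0,3)->S->(1,3) | ant2:(1,3)->N->(0,3)
  grid max=4 at (0,3)
Step 3: ant0:(0,3)->S->(1,3) | ant1:(1,3)->N->(0,3) | ant2:(0,3)->S->(1,3)
  grid max=7 at (1,3)

(1,3) (0,3) (1,3)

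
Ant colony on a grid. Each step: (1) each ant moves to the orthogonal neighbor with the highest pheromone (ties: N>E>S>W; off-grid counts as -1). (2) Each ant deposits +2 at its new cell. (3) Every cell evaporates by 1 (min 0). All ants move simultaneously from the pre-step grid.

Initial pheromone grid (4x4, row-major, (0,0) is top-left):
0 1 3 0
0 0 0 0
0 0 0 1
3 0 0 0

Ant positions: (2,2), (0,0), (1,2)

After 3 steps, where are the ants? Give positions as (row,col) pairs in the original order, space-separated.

Step 1: ant0:(2,2)->E->(2,3) | ant1:(0,0)->E->(0,1) | ant2:(1,2)->N->(0,2)
  grid max=4 at (0,2)
Step 2: ant0:(2,3)->N->(1,3) | ant1:(0,1)->E->(0,2) | ant2:(0,2)->W->(0,1)
  grid max=5 at (0,2)
Step 3: ant0:(1,3)->S->(2,3) | ant1:(0,2)->W->(0,1) | ant2:(0,1)->E->(0,2)
  grid max=6 at (0,2)

(2,3) (0,1) (0,2)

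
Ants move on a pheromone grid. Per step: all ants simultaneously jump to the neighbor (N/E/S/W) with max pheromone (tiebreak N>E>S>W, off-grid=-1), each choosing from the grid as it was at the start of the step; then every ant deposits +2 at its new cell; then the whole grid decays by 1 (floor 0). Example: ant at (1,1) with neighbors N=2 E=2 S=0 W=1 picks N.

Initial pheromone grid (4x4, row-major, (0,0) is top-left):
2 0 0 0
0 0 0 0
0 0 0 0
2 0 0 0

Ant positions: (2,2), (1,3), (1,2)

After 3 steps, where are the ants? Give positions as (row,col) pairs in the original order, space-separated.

Step 1: ant0:(2,2)->N->(1,2) | ant1:(1,3)->N->(0,3) | ant2:(1,2)->N->(0,2)
  grid max=1 at (0,0)
Step 2: ant0:(1,2)->N->(0,2) | ant1:(0,3)->W->(0,2) | ant2:(0,2)->E->(0,3)
  grid max=4 at (0,2)
Step 3: ant0:(0,2)->E->(0,3) | ant1:(0,2)->E->(0,3) | ant2:(0,3)->W->(0,2)
  grid max=5 at (0,2)

(0,3) (0,3) (0,2)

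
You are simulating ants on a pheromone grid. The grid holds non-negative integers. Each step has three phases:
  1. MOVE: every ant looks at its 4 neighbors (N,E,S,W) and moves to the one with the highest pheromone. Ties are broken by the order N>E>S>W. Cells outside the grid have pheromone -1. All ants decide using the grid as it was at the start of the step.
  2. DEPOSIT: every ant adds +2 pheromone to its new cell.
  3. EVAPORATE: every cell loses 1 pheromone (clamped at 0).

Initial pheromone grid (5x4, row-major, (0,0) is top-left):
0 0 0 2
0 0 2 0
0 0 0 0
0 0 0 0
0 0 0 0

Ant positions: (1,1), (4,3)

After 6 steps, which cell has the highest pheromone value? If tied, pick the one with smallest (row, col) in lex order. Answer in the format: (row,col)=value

Answer: (1,2)=6

Derivation:
Step 1: ant0:(1,1)->E->(1,2) | ant1:(4,3)->N->(3,3)
  grid max=3 at (1,2)
Step 2: ant0:(1,2)->N->(0,2) | ant1:(3,3)->N->(2,3)
  grid max=2 at (1,2)
Step 3: ant0:(0,2)->S->(1,2) | ant1:(2,3)->N->(1,3)
  grid max=3 at (1,2)
Step 4: ant0:(1,2)->E->(1,3) | ant1:(1,3)->W->(1,2)
  grid max=4 at (1,2)
Step 5: ant0:(1,3)->W->(1,2) | ant1:(1,2)->E->(1,3)
  grid max=5 at (1,2)
Step 6: ant0:(1,2)->E->(1,3) | ant1:(1,3)->W->(1,2)
  grid max=6 at (1,2)
Final grid:
  0 0 0 0
  0 0 6 4
  0 0 0 0
  0 0 0 0
  0 0 0 0
Max pheromone 6 at (1,2)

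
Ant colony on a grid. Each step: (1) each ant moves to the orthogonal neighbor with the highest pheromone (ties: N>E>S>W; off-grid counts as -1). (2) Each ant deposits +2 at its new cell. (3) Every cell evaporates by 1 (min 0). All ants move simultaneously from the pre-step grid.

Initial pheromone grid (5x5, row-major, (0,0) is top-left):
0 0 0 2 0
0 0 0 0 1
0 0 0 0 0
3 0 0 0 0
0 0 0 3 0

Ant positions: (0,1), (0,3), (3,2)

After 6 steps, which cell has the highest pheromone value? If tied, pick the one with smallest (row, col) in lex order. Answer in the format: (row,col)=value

Answer: (0,3)=12

Derivation:
Step 1: ant0:(0,1)->E->(0,2) | ant1:(0,3)->E->(0,4) | ant2:(3,2)->N->(2,2)
  grid max=2 at (3,0)
Step 2: ant0:(0,2)->E->(0,3) | ant1:(0,4)->W->(0,3) | ant2:(2,2)->N->(1,2)
  grid max=4 at (0,3)
Step 3: ant0:(0,3)->E->(0,4) | ant1:(0,3)->E->(0,4) | ant2:(1,2)->N->(0,2)
  grid max=3 at (0,3)
Step 4: ant0:(0,4)->W->(0,3) | ant1:(0,4)->W->(0,3) | ant2:(0,2)->E->(0,3)
  grid max=8 at (0,3)
Step 5: ant0:(0,3)->E->(0,4) | ant1:(0,3)->E->(0,4) | ant2:(0,3)->E->(0,4)
  grid max=7 at (0,3)
Step 6: ant0:(0,4)->W->(0,3) | ant1:(0,4)->W->(0,3) | ant2:(0,4)->W->(0,3)
  grid max=12 at (0,3)
Final grid:
  0 0 0 12 6
  0 0 0 0 0
  0 0 0 0 0
  0 0 0 0 0
  0 0 0 0 0
Max pheromone 12 at (0,3)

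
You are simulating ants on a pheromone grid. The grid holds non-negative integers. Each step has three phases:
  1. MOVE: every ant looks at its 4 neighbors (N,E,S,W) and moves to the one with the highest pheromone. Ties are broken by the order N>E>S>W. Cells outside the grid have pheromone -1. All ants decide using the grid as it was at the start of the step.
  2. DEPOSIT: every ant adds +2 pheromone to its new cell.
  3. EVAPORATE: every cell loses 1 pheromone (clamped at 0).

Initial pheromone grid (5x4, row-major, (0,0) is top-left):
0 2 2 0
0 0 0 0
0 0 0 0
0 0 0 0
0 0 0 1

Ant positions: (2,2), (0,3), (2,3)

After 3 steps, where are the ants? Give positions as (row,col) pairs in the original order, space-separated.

Step 1: ant0:(2,2)->N->(1,2) | ant1:(0,3)->W->(0,2) | ant2:(2,3)->N->(1,3)
  grid max=3 at (0,2)
Step 2: ant0:(1,2)->N->(0,2) | ant1:(0,2)->S->(1,2) | ant2:(1,3)->W->(1,2)
  grid max=4 at (0,2)
Step 3: ant0:(0,2)->S->(1,2) | ant1:(1,2)->N->(0,2) | ant2:(1,2)->N->(0,2)
  grid max=7 at (0,2)

(1,2) (0,2) (0,2)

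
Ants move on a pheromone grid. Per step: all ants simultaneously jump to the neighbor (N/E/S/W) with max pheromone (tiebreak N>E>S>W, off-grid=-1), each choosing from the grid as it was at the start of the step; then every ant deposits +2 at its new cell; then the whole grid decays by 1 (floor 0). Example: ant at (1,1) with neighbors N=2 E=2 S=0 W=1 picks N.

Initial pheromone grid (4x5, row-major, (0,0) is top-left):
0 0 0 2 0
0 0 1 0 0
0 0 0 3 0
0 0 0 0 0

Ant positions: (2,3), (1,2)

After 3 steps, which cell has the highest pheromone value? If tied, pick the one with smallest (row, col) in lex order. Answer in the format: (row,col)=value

Step 1: ant0:(2,3)->N->(1,3) | ant1:(1,2)->N->(0,2)
  grid max=2 at (2,3)
Step 2: ant0:(1,3)->S->(2,3) | ant1:(0,2)->E->(0,3)
  grid max=3 at (2,3)
Step 3: ant0:(2,3)->N->(1,3) | ant1:(0,3)->E->(0,4)
  grid max=2 at (2,3)
Final grid:
  0 0 0 1 1
  0 0 0 1 0
  0 0 0 2 0
  0 0 0 0 0
Max pheromone 2 at (2,3)

Answer: (2,3)=2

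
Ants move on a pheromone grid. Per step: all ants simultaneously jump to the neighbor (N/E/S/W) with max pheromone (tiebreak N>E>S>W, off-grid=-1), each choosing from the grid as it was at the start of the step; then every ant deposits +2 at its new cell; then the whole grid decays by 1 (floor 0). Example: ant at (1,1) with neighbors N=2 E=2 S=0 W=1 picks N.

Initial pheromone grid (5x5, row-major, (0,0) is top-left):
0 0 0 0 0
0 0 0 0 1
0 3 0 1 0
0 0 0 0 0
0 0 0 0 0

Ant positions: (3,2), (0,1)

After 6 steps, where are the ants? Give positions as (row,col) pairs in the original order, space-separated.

Step 1: ant0:(3,2)->N->(2,2) | ant1:(0,1)->E->(0,2)
  grid max=2 at (2,1)
Step 2: ant0:(2,2)->W->(2,1) | ant1:(0,2)->E->(0,3)
  grid max=3 at (2,1)
Step 3: ant0:(2,1)->N->(1,1) | ant1:(0,3)->E->(0,4)
  grid max=2 at (2,1)
Step 4: ant0:(1,1)->S->(2,1) | ant1:(0,4)->S->(1,4)
  grid max=3 at (2,1)
Step 5: ant0:(2,1)->N->(1,1) | ant1:(1,4)->N->(0,4)
  grid max=2 at (2,1)
Step 6: ant0:(1,1)->S->(2,1) | ant1:(0,4)->S->(1,4)
  grid max=3 at (2,1)

(2,1) (1,4)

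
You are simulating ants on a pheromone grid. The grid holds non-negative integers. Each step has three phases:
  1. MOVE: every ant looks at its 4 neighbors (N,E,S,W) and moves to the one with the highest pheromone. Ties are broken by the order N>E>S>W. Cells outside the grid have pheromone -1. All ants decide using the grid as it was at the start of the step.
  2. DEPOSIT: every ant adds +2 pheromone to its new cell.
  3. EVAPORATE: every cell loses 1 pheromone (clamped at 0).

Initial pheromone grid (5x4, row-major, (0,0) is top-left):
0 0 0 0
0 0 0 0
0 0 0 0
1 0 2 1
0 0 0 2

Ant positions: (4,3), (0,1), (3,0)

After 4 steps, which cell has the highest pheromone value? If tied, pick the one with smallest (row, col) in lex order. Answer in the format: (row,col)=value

Answer: (4,3)=2

Derivation:
Step 1: ant0:(4,3)->N->(3,3) | ant1:(0,1)->E->(0,2) | ant2:(3,0)->N->(2,0)
  grid max=2 at (3,3)
Step 2: ant0:(3,3)->S->(4,3) | ant1:(0,2)->E->(0,3) | ant2:(2,0)->N->(1,0)
  grid max=2 at (4,3)
Step 3: ant0:(4,3)->N->(3,3) | ant1:(0,3)->S->(1,3) | ant2:(1,0)->N->(0,0)
  grid max=2 at (3,3)
Step 4: ant0:(3,3)->S->(4,3) | ant1:(1,3)->N->(0,3) | ant2:(0,0)->E->(0,1)
  grid max=2 at (4,3)
Final grid:
  0 1 0 1
  0 0 0 0
  0 0 0 0
  0 0 0 1
  0 0 0 2
Max pheromone 2 at (4,3)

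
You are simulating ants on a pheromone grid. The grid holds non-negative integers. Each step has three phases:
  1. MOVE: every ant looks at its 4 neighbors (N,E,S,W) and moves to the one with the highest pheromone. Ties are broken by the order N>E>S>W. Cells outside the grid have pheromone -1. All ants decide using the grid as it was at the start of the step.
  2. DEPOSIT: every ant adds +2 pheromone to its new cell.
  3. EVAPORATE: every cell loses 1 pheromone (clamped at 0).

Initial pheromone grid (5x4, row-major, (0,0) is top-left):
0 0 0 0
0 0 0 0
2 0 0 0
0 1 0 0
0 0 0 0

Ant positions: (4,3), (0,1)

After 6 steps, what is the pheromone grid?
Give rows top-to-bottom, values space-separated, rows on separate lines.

After step 1: ants at (3,3),(0,2)
  0 0 1 0
  0 0 0 0
  1 0 0 0
  0 0 0 1
  0 0 0 0
After step 2: ants at (2,3),(0,3)
  0 0 0 1
  0 0 0 0
  0 0 0 1
  0 0 0 0
  0 0 0 0
After step 3: ants at (1,3),(1,3)
  0 0 0 0
  0 0 0 3
  0 0 0 0
  0 0 0 0
  0 0 0 0
After step 4: ants at (0,3),(0,3)
  0 0 0 3
  0 0 0 2
  0 0 0 0
  0 0 0 0
  0 0 0 0
After step 5: ants at (1,3),(1,3)
  0 0 0 2
  0 0 0 5
  0 0 0 0
  0 0 0 0
  0 0 0 0
After step 6: ants at (0,3),(0,3)
  0 0 0 5
  0 0 0 4
  0 0 0 0
  0 0 0 0
  0 0 0 0

0 0 0 5
0 0 0 4
0 0 0 0
0 0 0 0
0 0 0 0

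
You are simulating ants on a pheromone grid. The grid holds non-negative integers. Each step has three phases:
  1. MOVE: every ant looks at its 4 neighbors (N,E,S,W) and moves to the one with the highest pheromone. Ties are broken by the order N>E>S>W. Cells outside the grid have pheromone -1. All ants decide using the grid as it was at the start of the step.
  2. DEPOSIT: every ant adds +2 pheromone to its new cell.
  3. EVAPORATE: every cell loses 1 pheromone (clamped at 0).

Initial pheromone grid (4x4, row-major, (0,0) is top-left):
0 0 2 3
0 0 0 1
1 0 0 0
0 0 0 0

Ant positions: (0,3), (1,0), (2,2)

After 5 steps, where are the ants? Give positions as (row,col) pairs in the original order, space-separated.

Step 1: ant0:(0,3)->W->(0,2) | ant1:(1,0)->S->(2,0) | ant2:(2,2)->N->(1,2)
  grid max=3 at (0,2)
Step 2: ant0:(0,2)->E->(0,3) | ant1:(2,0)->N->(1,0) | ant2:(1,2)->N->(0,2)
  grid max=4 at (0,2)
Step 3: ant0:(0,3)->W->(0,2) | ant1:(1,0)->S->(2,0) | ant2:(0,2)->E->(0,3)
  grid max=5 at (0,2)
Step 4: ant0:(0,2)->E->(0,3) | ant1:(2,0)->N->(1,0) | ant2:(0,3)->W->(0,2)
  grid max=6 at (0,2)
Step 5: ant0:(0,3)->W->(0,2) | ant1:(1,0)->S->(2,0) | ant2:(0,2)->E->(0,3)
  grid max=7 at (0,2)

(0,2) (2,0) (0,3)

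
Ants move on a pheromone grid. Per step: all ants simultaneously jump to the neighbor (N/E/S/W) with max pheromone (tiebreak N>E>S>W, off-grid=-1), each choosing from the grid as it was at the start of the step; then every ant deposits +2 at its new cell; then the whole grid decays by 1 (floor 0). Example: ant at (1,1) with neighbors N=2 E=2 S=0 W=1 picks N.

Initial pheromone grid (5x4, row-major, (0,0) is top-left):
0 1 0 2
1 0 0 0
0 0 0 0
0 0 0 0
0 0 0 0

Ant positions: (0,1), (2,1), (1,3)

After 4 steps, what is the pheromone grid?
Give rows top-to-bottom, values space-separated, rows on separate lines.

After step 1: ants at (0,2),(1,1),(0,3)
  0 0 1 3
  0 1 0 0
  0 0 0 0
  0 0 0 0
  0 0 0 0
After step 2: ants at (0,3),(0,1),(0,2)
  0 1 2 4
  0 0 0 0
  0 0 0 0
  0 0 0 0
  0 0 0 0
After step 3: ants at (0,2),(0,2),(0,3)
  0 0 5 5
  0 0 0 0
  0 0 0 0
  0 0 0 0
  0 0 0 0
After step 4: ants at (0,3),(0,3),(0,2)
  0 0 6 8
  0 0 0 0
  0 0 0 0
  0 0 0 0
  0 0 0 0

0 0 6 8
0 0 0 0
0 0 0 0
0 0 0 0
0 0 0 0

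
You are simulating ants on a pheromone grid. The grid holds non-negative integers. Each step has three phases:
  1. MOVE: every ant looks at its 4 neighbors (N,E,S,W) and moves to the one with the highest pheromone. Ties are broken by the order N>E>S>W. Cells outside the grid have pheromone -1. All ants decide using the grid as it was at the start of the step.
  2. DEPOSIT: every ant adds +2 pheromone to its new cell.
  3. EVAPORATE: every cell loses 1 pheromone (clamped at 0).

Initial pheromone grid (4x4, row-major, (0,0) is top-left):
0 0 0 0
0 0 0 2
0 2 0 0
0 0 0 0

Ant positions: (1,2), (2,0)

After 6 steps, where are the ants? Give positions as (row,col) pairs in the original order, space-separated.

Step 1: ant0:(1,2)->E->(1,3) | ant1:(2,0)->E->(2,1)
  grid max=3 at (1,3)
Step 2: ant0:(1,3)->N->(0,3) | ant1:(2,1)->N->(1,1)
  grid max=2 at (1,3)
Step 3: ant0:(0,3)->S->(1,3) | ant1:(1,1)->S->(2,1)
  grid max=3 at (1,3)
Step 4: ant0:(1,3)->N->(0,3) | ant1:(2,1)->N->(1,1)
  grid max=2 at (1,3)
Step 5: ant0:(0,3)->S->(1,3) | ant1:(1,1)->S->(2,1)
  grid max=3 at (1,3)
Step 6: ant0:(1,3)->N->(0,3) | ant1:(2,1)->N->(1,1)
  grid max=2 at (1,3)

(0,3) (1,1)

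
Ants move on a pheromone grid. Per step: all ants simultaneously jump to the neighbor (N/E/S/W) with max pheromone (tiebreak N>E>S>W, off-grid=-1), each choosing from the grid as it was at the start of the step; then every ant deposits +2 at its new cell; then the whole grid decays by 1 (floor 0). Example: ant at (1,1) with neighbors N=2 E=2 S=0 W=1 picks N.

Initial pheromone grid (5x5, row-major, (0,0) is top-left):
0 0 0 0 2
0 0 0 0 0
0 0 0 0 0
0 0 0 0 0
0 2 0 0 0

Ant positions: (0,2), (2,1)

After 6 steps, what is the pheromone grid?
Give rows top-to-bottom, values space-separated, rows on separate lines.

After step 1: ants at (0,3),(1,1)
  0 0 0 1 1
  0 1 0 0 0
  0 0 0 0 0
  0 0 0 0 0
  0 1 0 0 0
After step 2: ants at (0,4),(0,1)
  0 1 0 0 2
  0 0 0 0 0
  0 0 0 0 0
  0 0 0 0 0
  0 0 0 0 0
After step 3: ants at (1,4),(0,2)
  0 0 1 0 1
  0 0 0 0 1
  0 0 0 0 0
  0 0 0 0 0
  0 0 0 0 0
After step 4: ants at (0,4),(0,3)
  0 0 0 1 2
  0 0 0 0 0
  0 0 0 0 0
  0 0 0 0 0
  0 0 0 0 0
After step 5: ants at (0,3),(0,4)
  0 0 0 2 3
  0 0 0 0 0
  0 0 0 0 0
  0 0 0 0 0
  0 0 0 0 0
After step 6: ants at (0,4),(0,3)
  0 0 0 3 4
  0 0 0 0 0
  0 0 0 0 0
  0 0 0 0 0
  0 0 0 0 0

0 0 0 3 4
0 0 0 0 0
0 0 0 0 0
0 0 0 0 0
0 0 0 0 0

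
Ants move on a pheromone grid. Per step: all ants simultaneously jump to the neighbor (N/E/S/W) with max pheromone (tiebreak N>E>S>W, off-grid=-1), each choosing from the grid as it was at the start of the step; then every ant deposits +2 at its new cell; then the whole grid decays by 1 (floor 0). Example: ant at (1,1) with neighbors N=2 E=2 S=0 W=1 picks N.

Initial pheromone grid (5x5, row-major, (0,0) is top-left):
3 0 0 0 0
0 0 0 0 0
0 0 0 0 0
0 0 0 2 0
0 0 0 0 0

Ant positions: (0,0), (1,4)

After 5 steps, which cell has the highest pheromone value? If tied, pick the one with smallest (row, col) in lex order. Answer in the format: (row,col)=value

Answer: (0,0)=2

Derivation:
Step 1: ant0:(0,0)->E->(0,1) | ant1:(1,4)->N->(0,4)
  grid max=2 at (0,0)
Step 2: ant0:(0,1)->W->(0,0) | ant1:(0,4)->S->(1,4)
  grid max=3 at (0,0)
Step 3: ant0:(0,0)->E->(0,1) | ant1:(1,4)->N->(0,4)
  grid max=2 at (0,0)
Step 4: ant0:(0,1)->W->(0,0) | ant1:(0,4)->S->(1,4)
  grid max=3 at (0,0)
Step 5: ant0:(0,0)->E->(0,1) | ant1:(1,4)->N->(0,4)
  grid max=2 at (0,0)
Final grid:
  2 1 0 0 1
  0 0 0 0 0
  0 0 0 0 0
  0 0 0 0 0
  0 0 0 0 0
Max pheromone 2 at (0,0)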